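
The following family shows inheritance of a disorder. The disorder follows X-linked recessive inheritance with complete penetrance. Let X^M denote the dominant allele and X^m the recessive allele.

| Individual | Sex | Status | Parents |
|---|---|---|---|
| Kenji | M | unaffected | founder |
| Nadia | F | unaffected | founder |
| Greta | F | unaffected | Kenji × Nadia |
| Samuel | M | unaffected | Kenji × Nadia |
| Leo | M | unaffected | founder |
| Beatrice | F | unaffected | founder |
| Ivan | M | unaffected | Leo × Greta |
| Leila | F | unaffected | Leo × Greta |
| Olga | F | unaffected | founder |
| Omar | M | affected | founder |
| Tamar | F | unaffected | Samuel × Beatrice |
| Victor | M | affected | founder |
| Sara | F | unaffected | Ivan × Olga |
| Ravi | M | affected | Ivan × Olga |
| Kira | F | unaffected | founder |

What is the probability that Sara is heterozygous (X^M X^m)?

1/2

Ivan is unaffected, so Ivan is X^M Y.
Olga is unaffected so carries M and passed m to Ravi (X^m Y), so Olga is X^M X^m.
Their cross gives offspring ratios 1/2 X^M X^M : 1/2 X^M X^m. Conditioning on Sara being unaffected, P(X^M X^m) = 1/2 / 1 = 1/2.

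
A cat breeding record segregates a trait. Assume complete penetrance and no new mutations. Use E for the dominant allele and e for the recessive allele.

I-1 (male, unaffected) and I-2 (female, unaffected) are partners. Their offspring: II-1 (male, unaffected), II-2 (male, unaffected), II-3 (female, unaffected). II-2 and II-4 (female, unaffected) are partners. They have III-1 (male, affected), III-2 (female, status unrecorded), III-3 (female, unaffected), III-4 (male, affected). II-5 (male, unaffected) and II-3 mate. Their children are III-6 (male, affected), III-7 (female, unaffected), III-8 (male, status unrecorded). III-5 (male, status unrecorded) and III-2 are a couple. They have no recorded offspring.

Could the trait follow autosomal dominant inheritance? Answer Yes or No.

Under autosomal dominant, III-1 (affected, male) cannot arise from II-2 (unaffected) × II-4 (unaffected).

No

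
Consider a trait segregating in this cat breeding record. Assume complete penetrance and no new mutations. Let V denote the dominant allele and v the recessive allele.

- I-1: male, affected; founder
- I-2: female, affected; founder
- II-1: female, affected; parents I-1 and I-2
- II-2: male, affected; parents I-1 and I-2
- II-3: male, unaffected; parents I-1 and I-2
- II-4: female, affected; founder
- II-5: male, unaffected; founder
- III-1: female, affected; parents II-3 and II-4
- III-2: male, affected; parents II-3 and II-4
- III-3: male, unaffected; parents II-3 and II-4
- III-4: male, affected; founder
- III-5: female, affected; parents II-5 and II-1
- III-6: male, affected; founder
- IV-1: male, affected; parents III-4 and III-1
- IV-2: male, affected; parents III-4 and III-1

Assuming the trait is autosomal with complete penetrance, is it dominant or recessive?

I-1 and I-2 are both affected yet have an unaffected child II-3. Under a recessive model two affected parents are homozygous and every child would be affected, so the trait cannot be recessive.

dominant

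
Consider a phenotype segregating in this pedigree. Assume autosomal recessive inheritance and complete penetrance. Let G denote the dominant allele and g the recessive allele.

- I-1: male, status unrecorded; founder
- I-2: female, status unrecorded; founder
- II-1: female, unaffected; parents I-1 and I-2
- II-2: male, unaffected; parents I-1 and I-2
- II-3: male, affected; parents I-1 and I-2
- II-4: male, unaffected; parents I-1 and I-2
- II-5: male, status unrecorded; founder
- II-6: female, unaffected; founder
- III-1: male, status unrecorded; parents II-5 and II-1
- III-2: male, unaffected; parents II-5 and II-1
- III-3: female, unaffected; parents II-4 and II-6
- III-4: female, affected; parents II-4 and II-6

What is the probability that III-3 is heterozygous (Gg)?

2/3

II-4 is unaffected so carries G and passed g to III-4 (gg), so II-4 is Gg.
II-6 is unaffected so carries G and passed g to III-4 (gg), so II-6 is Gg.
Their cross gives offspring ratios 1/4 GG : 1/2 Gg : 1/4 gg. Conditioning on III-3 being unaffected, P(Gg) = 1/2 / 3/4 = 2/3.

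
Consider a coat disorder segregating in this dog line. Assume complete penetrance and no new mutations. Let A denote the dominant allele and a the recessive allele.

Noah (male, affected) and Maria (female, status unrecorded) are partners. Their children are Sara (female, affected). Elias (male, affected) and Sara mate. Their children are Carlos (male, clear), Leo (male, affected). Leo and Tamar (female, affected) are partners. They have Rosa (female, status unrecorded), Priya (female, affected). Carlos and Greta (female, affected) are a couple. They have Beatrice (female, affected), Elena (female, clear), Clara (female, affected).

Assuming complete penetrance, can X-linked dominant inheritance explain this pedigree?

A consistent assignment under X-linked dominant exists: Noah X^A Y, Maria X^A X^a, Sara X^A X^a, Elias X^A Y, Carlos X^a Y, Leo X^A Y, Tamar X^A X^A, Greta X^A X^a, Rosa X^A X^A, Priya X^A X^A, Beatrice X^A X^a, Elena X^a X^a, Clara X^A X^a.
In this assignment every recorded phenotype matches its genotype and every non-founder's genotype is obtainable from its parents' genotypes, so the pedigree is consistent.

Yes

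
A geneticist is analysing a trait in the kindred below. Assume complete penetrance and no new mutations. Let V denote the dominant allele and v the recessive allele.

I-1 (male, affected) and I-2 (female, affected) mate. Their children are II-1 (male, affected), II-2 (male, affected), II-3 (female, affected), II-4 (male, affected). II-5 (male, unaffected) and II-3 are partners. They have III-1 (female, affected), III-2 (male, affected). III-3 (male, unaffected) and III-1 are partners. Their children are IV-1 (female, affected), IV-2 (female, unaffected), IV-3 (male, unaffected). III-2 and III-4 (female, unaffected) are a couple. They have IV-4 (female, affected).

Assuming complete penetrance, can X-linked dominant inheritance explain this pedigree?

A consistent assignment under X-linked dominant exists: I-1 X^V Y, I-2 X^V X^V, II-1 X^V Y, II-2 X^V Y, II-3 X^V X^V, II-4 X^V Y, II-5 X^v Y, III-1 X^V X^v, III-2 X^V Y, III-3 X^v Y, III-4 X^v X^v, IV-1 X^V X^v, IV-2 X^v X^v, IV-3 X^v Y, IV-4 X^V X^v.
In this assignment every recorded phenotype matches its genotype and every non-founder's genotype is obtainable from its parents' genotypes, so the pedigree is consistent.

Yes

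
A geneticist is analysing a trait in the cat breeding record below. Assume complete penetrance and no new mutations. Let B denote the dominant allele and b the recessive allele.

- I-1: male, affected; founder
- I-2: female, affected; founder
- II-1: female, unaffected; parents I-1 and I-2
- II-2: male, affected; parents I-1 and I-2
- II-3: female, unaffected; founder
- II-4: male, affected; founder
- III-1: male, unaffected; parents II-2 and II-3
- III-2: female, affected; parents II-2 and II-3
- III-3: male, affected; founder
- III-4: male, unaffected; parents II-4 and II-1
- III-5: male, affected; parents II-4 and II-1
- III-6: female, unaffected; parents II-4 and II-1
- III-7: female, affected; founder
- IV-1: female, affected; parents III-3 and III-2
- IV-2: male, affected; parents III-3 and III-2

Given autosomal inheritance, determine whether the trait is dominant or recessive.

I-1 and I-2 are both affected yet have an unaffected child II-1. Under a recessive model two affected parents are homozygous and every child would be affected, so the trait cannot be recessive.

dominant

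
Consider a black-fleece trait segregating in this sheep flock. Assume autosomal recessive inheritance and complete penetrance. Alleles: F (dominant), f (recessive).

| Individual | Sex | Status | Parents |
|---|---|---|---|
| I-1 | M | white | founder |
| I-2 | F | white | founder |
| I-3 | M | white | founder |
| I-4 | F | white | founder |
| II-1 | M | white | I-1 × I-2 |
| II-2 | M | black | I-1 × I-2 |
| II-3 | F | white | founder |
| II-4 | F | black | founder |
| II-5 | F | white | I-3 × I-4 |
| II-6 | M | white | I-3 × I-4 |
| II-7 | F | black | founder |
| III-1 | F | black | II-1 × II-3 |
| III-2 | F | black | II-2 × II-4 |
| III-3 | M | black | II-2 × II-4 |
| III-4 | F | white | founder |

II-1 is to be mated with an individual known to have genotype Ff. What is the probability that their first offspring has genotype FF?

1/4

II-1 is white so carries F and passed f to III-1 (ff), so II-1 is Ff.
The cross gives 1/4 FF : 1/2 Ff : 1/4 ff, so P(offspring has genotype FF) = 1/4.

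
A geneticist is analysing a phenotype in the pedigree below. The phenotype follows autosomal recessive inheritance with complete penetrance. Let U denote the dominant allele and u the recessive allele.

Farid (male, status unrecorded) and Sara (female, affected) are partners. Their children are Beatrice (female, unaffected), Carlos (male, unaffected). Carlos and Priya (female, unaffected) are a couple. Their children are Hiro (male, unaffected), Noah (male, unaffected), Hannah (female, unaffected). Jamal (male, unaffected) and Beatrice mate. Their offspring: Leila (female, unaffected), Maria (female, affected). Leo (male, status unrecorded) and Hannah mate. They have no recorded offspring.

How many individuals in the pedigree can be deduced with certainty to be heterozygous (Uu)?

3

Obligate heterozygotes: Beatrice is unaffected so carries U and received u from Sara (uu), so Beatrice is Uu; Carlos is unaffected so carries U and received u from Sara (uu), so Carlos is Uu; Jamal is unaffected so carries U and passed u to Maria (uu), so Jamal is Uu.
Every other individual is either homozygous by phenotype or has at least one consistent homozygous assignment, so the count is 3.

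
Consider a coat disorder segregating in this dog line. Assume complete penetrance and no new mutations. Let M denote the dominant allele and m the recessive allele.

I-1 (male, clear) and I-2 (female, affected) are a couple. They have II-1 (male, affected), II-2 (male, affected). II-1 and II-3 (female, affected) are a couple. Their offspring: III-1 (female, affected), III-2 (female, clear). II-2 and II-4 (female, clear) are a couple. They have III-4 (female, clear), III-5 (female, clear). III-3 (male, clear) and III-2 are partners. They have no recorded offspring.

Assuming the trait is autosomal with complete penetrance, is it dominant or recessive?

II-1 and II-3 are both affected yet have a clear child III-2. Under a recessive model two affected parents are homozygous and every child would be affected, so the trait cannot be recessive.

dominant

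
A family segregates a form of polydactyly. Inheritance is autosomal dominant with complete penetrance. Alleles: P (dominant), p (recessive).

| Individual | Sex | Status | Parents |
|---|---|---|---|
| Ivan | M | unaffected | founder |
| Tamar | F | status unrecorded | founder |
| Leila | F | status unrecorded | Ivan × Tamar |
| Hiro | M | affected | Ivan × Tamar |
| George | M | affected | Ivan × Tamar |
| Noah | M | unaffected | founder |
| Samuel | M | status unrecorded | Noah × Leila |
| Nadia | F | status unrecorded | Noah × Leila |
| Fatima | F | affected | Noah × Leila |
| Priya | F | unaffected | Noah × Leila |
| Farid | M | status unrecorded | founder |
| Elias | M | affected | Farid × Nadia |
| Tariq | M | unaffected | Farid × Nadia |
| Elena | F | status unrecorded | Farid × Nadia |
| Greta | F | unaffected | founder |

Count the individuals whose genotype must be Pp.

Obligate heterozygotes: Leila passed P to Fatima (Pp, whose p came from Noah) and received p from Ivan (pp), so Leila is Pp; Hiro is affected so carries P and received p from Ivan (pp), so Hiro is Pp; George is affected so carries P and received p from Ivan (pp), so George is Pp; Fatima is affected so carries P and received p from Noah (pp), so Fatima is Pp.
Every other individual is either homozygous by phenotype or has at least one consistent homozygous assignment, so the count is 4.

4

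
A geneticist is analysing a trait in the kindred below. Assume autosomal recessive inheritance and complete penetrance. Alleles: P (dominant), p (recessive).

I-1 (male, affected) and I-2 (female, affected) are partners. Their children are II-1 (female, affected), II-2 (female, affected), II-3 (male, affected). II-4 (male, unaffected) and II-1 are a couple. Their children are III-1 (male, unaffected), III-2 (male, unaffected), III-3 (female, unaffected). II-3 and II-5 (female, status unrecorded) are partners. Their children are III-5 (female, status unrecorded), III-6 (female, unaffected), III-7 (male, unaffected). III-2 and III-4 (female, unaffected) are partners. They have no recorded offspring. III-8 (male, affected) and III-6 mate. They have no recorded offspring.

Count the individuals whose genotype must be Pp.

5

Obligate heterozygotes: III-1 is unaffected so carries P and received p from II-1 (pp), so III-1 is Pp; III-2 is unaffected so carries P and received p from II-1 (pp), so III-2 is Pp; III-3 is unaffected so carries P and received p from II-1 (pp), so III-3 is Pp; III-6 is unaffected so carries P and received p from II-3 (pp), so III-6 is Pp; III-7 is unaffected so carries P and received p from II-3 (pp), so III-7 is Pp.
Every other individual is either homozygous by phenotype or has at least one consistent homozygous assignment, so the count is 5.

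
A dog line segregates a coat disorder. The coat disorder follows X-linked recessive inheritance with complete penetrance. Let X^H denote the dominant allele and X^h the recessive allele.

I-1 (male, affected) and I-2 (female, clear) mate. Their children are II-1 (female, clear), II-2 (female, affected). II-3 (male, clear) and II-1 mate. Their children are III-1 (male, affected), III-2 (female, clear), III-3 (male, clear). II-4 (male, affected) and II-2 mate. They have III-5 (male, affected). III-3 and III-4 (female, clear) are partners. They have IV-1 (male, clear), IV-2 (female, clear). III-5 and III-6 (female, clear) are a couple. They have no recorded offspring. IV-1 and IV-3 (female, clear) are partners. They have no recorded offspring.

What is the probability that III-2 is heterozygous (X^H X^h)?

II-3 is clear, so II-3 is X^H Y.
II-1 is clear so carries H and received h from I-1 (X^h Y), so II-1 is X^H X^h.
Their cross gives offspring ratios 1/2 X^H X^H : 1/2 X^H X^h. Conditioning on III-2 being clear, P(X^H X^h) = 1/2 / 1 = 1/2.

1/2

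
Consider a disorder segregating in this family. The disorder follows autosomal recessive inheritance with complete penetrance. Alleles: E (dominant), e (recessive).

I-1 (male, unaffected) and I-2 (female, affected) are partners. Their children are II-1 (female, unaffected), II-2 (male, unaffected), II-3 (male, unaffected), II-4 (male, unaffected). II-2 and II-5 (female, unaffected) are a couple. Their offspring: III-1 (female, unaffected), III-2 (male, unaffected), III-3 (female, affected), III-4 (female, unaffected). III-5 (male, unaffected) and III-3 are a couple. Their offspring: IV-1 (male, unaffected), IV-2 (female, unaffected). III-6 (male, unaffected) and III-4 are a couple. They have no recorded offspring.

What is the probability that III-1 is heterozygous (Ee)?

2/3

II-2 is unaffected so carries E and received e from I-2 (ee), so II-2 is Ee.
II-5 is unaffected so carries E and passed e to III-3 (ee), so II-5 is Ee.
Their cross gives offspring ratios 1/4 EE : 1/2 Ee : 1/4 ee. Conditioning on III-1 being unaffected, P(Ee) = 1/2 / 3/4 = 2/3.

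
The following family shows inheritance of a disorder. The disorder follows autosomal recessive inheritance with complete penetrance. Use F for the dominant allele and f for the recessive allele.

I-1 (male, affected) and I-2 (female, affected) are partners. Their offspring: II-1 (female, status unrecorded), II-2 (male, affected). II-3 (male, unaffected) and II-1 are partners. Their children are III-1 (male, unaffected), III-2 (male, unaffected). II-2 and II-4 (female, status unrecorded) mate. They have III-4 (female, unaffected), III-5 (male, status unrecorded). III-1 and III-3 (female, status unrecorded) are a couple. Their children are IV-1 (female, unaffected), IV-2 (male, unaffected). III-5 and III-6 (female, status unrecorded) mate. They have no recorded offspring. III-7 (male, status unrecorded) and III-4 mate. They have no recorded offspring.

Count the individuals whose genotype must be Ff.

3

Obligate heterozygotes: III-1 is unaffected so carries F and received f from II-1 (ff), so III-1 is Ff; III-2 is unaffected so carries F and received f from II-1 (ff), so III-2 is Ff; III-4 is unaffected so carries F and received f from II-2 (ff), so III-4 is Ff.
Every other individual is either homozygous by phenotype or has at least one consistent homozygous assignment, so the count is 3.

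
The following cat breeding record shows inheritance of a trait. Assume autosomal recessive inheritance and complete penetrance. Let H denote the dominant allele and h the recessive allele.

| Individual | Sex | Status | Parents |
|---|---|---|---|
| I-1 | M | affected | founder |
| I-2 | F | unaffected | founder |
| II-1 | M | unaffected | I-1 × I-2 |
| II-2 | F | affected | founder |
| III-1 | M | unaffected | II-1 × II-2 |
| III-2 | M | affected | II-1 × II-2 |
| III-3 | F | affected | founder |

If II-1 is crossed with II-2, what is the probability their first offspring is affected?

1/2

II-1 is unaffected so carries H and received h from I-1 (hh), so II-1 is Hh.
II-2 is affected, so II-2 is hh.
The cross gives 1/2 Hh : 1/2 hh, so P(offspring is affected) = 1/2.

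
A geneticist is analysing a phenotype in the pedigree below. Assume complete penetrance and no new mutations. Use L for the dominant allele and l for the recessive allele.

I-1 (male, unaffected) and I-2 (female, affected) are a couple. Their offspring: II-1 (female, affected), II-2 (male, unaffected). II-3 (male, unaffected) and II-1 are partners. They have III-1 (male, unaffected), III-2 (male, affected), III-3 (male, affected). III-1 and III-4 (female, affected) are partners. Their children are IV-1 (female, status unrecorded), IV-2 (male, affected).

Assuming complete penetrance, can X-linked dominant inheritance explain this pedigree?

A consistent assignment under X-linked dominant exists: I-1 X^l Y, I-2 X^L X^l, II-1 X^L X^l, II-2 X^l Y, II-3 X^l Y, III-1 X^l Y, III-2 X^L Y, III-3 X^L Y, III-4 X^L X^L, IV-1 X^L X^l, IV-2 X^L Y.
In this assignment every recorded phenotype matches its genotype and every non-founder's genotype is obtainable from its parents' genotypes, so the pedigree is consistent.

Yes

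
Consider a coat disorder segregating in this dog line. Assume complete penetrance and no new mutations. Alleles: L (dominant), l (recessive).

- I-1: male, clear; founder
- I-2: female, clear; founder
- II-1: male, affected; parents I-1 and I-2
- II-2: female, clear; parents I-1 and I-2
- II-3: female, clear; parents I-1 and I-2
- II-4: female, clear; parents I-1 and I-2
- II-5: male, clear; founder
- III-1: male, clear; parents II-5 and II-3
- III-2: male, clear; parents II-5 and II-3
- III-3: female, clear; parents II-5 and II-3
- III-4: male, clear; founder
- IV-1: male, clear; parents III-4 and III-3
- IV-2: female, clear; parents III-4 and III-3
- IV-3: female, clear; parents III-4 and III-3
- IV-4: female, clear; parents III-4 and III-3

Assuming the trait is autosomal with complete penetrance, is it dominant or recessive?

I-1 and I-2 are both clear yet have an affected child II-1. Under dominance, an affected child requires at least one affected parent, so the trait cannot be dominant.

recessive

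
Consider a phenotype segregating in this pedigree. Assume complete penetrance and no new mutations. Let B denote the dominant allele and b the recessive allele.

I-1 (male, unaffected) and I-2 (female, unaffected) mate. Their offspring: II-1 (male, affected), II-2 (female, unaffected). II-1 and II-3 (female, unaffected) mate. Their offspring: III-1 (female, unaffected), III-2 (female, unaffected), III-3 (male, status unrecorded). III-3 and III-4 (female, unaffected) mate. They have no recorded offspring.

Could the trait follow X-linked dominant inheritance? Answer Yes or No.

Under X-linked dominant, II-1 (affected, male) cannot arise from I-1 (unaffected) × I-2 (unaffected).

No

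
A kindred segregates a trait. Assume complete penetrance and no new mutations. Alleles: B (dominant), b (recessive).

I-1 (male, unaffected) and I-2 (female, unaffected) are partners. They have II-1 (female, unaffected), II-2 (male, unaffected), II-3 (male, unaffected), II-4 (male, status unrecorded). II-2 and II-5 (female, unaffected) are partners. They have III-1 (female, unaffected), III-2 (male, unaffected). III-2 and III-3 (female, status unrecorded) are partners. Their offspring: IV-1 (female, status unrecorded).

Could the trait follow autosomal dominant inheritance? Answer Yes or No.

A consistent assignment under autosomal dominant exists: I-1 bb, I-2 bb, II-1 bb, II-2 bb, II-3 bb, II-4 bb, II-5 bb, III-1 bb, III-2 bb, III-3 BB, IV-1 Bb.
In this assignment every recorded phenotype matches its genotype and every non-founder's genotype is obtainable from its parents' genotypes, so the pedigree is consistent.

Yes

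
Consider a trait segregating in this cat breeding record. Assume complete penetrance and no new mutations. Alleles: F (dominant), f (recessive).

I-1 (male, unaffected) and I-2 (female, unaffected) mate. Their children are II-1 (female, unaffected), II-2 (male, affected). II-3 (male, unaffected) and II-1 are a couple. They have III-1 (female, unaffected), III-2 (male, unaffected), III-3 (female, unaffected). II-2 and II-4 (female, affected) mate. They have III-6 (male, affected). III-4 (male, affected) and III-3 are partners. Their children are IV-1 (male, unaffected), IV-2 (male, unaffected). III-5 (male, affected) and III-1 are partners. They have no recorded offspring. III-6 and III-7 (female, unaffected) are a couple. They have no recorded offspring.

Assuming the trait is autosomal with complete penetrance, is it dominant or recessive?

I-1 and I-2 are both unaffected yet have an affected child II-2. Under dominance, an affected child requires at least one affected parent, so the trait cannot be dominant.

recessive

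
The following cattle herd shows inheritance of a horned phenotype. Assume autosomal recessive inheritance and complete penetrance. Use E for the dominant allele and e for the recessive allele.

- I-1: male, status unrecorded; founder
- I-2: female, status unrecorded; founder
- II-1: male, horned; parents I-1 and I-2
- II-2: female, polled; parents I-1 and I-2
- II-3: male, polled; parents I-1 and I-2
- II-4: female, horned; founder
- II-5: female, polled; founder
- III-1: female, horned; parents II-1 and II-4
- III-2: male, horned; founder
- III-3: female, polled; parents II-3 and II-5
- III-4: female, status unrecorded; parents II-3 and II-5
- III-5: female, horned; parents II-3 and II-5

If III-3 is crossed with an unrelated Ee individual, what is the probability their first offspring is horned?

II-3 is polled so carries E and passed e to III-5 (ee), so II-3 is Ee.
II-5 is polled so carries E and passed e to III-5 (ee), so II-5 is Ee.
III-3 is a polled offspring of II-3 (Ee) × II-5 (Ee), whose cross gives 1/4 EE : 1/2 Ee : 1/4 ee; conditioning on being polled, III-3 is EE with probability 1/3, Ee with probability 2/3.
Summing over parental genotype combinations, P(offspring is horned) = 2/3·1/4 = 1/6.

1/6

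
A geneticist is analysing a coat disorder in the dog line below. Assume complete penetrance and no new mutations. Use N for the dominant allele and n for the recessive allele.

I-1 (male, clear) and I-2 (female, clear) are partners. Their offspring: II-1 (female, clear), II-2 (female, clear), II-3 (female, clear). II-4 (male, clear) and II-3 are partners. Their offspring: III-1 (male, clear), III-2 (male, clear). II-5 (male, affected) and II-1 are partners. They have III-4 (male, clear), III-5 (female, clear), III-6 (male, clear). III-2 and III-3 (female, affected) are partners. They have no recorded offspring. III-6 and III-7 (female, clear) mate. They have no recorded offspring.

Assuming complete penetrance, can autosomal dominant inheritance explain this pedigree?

Yes

A consistent assignment under autosomal dominant exists: I-1 nn, I-2 nn, II-1 nn, II-2 nn, II-3 nn, II-4 nn, II-5 Nn, III-1 nn, III-2 nn, III-3 NN, III-4 nn, III-5 nn, III-6 nn, III-7 nn.
In this assignment every recorded phenotype matches its genotype and every non-founder's genotype is obtainable from its parents' genotypes, so the pedigree is consistent.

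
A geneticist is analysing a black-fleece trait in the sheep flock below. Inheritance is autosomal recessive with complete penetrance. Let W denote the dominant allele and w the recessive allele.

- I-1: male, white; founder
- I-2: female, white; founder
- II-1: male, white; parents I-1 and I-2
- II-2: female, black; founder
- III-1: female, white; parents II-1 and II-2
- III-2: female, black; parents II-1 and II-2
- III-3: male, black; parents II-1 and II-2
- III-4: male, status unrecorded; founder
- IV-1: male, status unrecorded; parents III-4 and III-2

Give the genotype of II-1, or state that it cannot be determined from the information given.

Ww

From phenotype alone, II-1 is WW or Ww.
II-1 is white so carries W and passed w to III-2 (ww), so II-1 is Ww.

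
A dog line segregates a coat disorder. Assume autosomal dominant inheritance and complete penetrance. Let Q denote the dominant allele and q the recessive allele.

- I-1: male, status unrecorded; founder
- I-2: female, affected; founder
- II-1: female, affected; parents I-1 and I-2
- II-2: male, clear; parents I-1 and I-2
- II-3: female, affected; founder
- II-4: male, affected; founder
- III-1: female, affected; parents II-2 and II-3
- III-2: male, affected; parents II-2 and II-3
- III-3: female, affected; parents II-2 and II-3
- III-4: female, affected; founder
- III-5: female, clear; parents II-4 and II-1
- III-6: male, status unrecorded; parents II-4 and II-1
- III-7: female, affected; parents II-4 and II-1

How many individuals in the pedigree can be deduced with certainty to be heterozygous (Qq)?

Obligate heterozygotes: I-2 is affected so carries Q and passed q to II-2 (qq), so I-2 is Qq; II-1 is affected so carries Q and passed q to III-5 (qq), so II-1 is Qq; II-4 is affected so carries Q and passed q to III-5 (qq), so II-4 is Qq; III-1 is affected so carries Q and received q from II-2 (qq), so III-1 is Qq; III-2 is affected so carries Q and received q from II-2 (qq), so III-2 is Qq; III-3 is affected so carries Q and received q from II-2 (qq), so III-3 is Qq.
Every other individual is either homozygous by phenotype or has at least one consistent homozygous assignment, so the count is 6.

6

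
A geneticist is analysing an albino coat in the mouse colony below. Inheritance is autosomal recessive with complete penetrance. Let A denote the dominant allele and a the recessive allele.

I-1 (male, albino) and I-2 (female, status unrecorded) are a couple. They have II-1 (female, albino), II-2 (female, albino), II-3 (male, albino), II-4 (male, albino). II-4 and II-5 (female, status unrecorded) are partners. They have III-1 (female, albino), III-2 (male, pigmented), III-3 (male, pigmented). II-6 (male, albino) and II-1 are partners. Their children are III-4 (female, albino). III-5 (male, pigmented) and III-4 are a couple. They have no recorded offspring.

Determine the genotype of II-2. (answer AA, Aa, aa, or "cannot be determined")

aa

II-2 is albino, so II-2 is aa.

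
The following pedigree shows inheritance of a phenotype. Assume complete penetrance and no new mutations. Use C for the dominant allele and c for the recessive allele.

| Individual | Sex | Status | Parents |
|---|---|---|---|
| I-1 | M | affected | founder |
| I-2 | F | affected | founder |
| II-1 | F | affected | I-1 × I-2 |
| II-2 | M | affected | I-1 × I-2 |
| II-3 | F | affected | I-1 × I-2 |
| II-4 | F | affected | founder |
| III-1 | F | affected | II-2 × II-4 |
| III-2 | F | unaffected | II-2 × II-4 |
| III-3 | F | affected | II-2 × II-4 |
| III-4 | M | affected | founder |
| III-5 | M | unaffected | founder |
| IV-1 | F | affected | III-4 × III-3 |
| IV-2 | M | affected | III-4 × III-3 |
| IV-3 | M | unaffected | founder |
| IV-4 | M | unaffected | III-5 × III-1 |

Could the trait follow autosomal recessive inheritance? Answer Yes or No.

No

Under autosomal recessive, III-2 (unaffected, female) cannot arise from II-2 (affected) × II-4 (affected).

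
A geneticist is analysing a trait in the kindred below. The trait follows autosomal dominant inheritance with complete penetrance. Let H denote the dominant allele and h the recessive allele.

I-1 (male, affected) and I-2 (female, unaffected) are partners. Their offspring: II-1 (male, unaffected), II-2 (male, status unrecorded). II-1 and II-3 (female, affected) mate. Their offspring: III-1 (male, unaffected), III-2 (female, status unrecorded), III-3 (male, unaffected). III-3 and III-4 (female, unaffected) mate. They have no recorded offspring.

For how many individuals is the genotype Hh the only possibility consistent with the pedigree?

2

Obligate heterozygotes: I-1 is affected so carries H and passed h to II-1 (hh), so I-1 is Hh; II-3 is affected so carries H and passed h to III-1 (hh), so II-3 is Hh.
Every other individual is either homozygous by phenotype or has at least one consistent homozygous assignment, so the count is 2.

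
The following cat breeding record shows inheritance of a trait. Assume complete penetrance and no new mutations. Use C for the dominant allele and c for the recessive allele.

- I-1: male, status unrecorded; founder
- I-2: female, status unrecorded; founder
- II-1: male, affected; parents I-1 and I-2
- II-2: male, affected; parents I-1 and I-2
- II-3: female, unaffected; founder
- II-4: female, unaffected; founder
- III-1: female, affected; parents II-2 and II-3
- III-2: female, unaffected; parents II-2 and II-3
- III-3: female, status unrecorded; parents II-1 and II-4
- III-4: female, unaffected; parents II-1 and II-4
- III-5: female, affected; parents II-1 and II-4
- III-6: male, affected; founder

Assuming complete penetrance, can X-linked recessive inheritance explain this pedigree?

Yes

A consistent assignment under X-linked recessive exists: I-1 X^C Y, I-2 X^C X^c, II-1 X^c Y, II-2 X^c Y, II-3 X^C X^c, II-4 X^C X^c, III-1 X^c X^c, III-2 X^C X^c, III-3 X^C X^c, III-4 X^C X^c, III-5 X^c X^c, III-6 X^c Y.
In this assignment every recorded phenotype matches its genotype and every non-founder's genotype is obtainable from its parents' genotypes, so the pedigree is consistent.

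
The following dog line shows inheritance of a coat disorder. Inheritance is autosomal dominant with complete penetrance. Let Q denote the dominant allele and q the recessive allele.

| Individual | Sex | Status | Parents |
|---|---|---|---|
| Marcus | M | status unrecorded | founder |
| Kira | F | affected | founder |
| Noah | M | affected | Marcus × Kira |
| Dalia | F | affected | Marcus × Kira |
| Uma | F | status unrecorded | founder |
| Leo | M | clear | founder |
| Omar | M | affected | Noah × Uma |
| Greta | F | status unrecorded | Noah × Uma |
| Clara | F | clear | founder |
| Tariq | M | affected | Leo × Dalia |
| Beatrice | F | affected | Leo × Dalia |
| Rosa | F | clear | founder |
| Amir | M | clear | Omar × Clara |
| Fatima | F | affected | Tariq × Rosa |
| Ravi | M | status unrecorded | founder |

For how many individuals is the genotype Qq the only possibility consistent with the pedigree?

Obligate heterozygotes: Omar is affected so carries Q and passed q to Amir (qq), so Omar is Qq; Tariq is affected so carries Q and received q from Leo (qq), so Tariq is Qq; Beatrice is affected so carries Q and received q from Leo (qq), so Beatrice is Qq; Fatima is affected so carries Q and received q from Rosa (qq), so Fatima is Qq.
Every other individual is either homozygous by phenotype or has at least one consistent homozygous assignment, so the count is 4.

4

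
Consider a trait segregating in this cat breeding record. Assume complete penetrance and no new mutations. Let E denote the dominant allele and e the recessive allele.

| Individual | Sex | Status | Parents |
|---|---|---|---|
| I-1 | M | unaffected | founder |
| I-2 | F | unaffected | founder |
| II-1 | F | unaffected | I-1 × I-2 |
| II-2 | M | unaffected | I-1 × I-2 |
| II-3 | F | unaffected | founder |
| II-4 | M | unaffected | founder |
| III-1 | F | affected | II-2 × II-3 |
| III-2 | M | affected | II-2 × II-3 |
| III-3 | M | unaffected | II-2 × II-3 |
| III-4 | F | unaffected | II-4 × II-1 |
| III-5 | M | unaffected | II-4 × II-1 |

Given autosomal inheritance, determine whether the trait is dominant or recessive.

recessive

II-2 and II-3 are both unaffected yet have an affected child III-1. Under dominance, an affected child requires at least one affected parent, so the trait cannot be dominant.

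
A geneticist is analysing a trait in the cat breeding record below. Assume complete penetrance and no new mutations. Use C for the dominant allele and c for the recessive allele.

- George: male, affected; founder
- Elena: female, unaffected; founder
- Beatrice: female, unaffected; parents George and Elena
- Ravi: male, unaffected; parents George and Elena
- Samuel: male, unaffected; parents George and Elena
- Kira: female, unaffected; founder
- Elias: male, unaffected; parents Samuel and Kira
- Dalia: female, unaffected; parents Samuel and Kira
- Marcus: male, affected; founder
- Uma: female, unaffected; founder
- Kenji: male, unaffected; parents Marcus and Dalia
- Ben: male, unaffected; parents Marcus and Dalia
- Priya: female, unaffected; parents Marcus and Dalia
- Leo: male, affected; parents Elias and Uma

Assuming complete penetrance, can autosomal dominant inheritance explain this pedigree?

No

Under autosomal dominant, Leo (affected, male) cannot arise from Elias (unaffected) × Uma (unaffected).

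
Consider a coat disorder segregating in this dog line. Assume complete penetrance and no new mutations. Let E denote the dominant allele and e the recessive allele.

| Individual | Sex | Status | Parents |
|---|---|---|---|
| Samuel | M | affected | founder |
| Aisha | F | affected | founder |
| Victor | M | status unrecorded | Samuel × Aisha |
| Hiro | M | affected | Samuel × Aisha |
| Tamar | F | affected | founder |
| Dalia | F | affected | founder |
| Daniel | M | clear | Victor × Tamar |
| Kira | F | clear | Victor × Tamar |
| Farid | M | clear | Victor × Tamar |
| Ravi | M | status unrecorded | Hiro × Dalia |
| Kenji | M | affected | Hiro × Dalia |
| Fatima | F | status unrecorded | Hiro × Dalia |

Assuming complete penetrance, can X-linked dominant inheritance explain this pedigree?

Yes

A consistent assignment under X-linked dominant exists: Samuel X^E Y, Aisha X^E X^e, Victor X^e Y, Hiro X^E Y, Tamar X^E X^e, Dalia X^E X^E, Daniel X^e Y, Kira X^e X^e, Farid X^e Y, Ravi X^E Y, Kenji X^E Y, Fatima X^E X^E.
In this assignment every recorded phenotype matches its genotype and every non-founder's genotype is obtainable from its parents' genotypes, so the pedigree is consistent.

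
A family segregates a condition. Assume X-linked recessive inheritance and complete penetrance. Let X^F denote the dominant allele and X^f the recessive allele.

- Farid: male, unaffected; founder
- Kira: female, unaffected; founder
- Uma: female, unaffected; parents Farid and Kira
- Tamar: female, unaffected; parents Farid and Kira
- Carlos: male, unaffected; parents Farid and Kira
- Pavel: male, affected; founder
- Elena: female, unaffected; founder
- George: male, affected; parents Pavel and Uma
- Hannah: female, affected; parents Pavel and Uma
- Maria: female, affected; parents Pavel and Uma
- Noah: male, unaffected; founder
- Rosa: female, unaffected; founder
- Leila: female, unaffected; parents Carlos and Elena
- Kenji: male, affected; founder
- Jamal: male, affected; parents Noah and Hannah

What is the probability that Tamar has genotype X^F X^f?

1/2

Farid is unaffected, so Farid is X^F Y.
Kira is unaffected so carries F and passed f to Uma (X^F X^f, whose F came from Farid), so Kira is X^F X^f.
Their cross gives offspring ratios 1/2 X^F X^F : 1/2 X^F X^f. Conditioning on Tamar being unaffected, P(X^F X^f) = 1/2 / 1 = 1/2.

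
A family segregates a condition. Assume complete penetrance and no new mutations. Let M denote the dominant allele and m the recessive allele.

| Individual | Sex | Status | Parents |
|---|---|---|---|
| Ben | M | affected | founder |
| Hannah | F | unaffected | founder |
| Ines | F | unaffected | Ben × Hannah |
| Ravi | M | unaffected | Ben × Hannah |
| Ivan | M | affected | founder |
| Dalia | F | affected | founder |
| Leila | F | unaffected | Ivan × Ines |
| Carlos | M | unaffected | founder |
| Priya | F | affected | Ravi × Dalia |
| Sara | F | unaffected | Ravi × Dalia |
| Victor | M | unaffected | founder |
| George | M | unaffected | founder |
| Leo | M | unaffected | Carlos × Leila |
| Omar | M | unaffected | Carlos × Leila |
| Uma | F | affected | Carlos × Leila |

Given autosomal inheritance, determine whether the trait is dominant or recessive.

Carlos and Leila are both unaffected yet have an affected child Uma. Under dominance, an affected child requires at least one affected parent, so the trait cannot be dominant.

recessive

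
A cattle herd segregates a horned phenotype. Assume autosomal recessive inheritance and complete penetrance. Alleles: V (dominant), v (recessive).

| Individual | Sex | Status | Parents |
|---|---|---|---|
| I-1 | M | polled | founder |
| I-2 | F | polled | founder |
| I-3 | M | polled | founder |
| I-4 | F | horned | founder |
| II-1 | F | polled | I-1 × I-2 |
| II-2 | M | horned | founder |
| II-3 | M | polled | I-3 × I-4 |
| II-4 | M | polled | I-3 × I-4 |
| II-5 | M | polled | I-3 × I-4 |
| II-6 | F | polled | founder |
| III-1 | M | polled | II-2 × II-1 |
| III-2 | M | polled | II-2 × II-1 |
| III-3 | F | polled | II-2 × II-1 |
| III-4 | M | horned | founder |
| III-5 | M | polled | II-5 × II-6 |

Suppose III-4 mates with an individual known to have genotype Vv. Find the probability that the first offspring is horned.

1/2

III-4 is horned, so III-4 is vv.
The cross gives 1/2 Vv : 1/2 vv, so P(offspring is horned) = 1/2.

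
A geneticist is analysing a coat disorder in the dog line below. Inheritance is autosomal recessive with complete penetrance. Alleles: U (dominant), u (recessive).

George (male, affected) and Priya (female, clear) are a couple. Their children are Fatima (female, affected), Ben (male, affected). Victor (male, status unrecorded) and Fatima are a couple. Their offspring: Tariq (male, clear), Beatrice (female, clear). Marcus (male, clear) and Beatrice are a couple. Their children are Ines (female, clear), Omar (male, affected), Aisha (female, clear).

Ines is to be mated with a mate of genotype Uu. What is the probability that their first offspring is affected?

Marcus is clear so carries U and passed u to Omar (uu), so Marcus is Uu.
Beatrice is clear so carries U and received u from Fatima (uu), so Beatrice is Uu.
Ines is a clear offspring of Marcus (Uu) × Beatrice (Uu), whose cross gives 1/4 UU : 1/2 Uu : 1/4 uu; conditioning on being clear, Ines is UU with probability 1/3, Uu with probability 2/3.
Summing over parental genotype combinations, P(offspring is affected) = 2/3·1/4 = 1/6.

1/6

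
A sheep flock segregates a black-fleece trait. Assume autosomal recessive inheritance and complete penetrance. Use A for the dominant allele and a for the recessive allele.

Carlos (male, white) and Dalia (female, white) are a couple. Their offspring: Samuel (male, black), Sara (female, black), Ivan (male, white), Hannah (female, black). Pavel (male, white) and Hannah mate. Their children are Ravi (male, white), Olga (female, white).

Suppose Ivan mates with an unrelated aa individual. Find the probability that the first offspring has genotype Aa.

Carlos is white so carries A and passed a to Samuel (aa), so Carlos is Aa.
Dalia is white so carries A and passed a to Samuel (aa), so Dalia is Aa.
Ivan is a white offspring of Carlos (Aa) × Dalia (Aa), whose cross gives 1/4 AA : 1/2 Aa : 1/4 aa; conditioning on being white, Ivan is AA with probability 1/3, Aa with probability 2/3.
Summing over parental genotype combinations, P(offspring has genotype Aa) = 1/3·1 + 2/3·1/2 = 2/3.

2/3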